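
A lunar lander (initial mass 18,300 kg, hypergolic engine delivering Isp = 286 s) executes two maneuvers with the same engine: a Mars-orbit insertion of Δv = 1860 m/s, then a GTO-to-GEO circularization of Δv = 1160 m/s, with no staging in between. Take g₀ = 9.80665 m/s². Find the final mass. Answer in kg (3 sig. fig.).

v_e = Isp · g₀ = 286 × 9.80665 = 2804.7 m/s.
After the first burn: m = 18300 × exp(−1860/2804.7) = 18300 × 0.51521 = 9,428.34 kg.
After the second burn: m = 9,428.34 × exp(−1160/2804.7) = 9,428.34 × 0.66127 = 6,234.68 kg.

final mass ≈ 6230 kg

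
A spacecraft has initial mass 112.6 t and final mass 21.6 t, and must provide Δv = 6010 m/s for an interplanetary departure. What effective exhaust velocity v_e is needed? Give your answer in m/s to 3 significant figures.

ln(m₀/m_f) = ln(112600/21600) = ln(5.213) = 1.6511.
From the ideal rocket equation, v_e = Δv / ln(m₀/m_f) = 6010 / 1.6511 = 3639.9 m/s.

v_e ≈ 3640 m/s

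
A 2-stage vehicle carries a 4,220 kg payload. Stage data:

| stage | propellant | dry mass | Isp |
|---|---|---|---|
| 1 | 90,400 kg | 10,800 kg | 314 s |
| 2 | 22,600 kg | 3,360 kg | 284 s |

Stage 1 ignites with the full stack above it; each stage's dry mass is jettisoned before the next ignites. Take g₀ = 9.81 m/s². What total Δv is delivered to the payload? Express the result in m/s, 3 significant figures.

Ignition mass of stage 1 = 90,400+10,800 + 22,600+3,360 + 4,220 = 131,380 kg.
Stage 1: m₀ = 131,380 kg, m_f = 131,380 − 90,400 = 40,980 kg; Δv = 314×9.81×ln(3.206) = 3080.3×1.1650 ≈ 3589 m/s.
Stage 2: m₀ = 30,180 kg, m_f = 30,180 − 22,600 = 7,580 kg; Δv = 284×9.81×ln(3.982) = 2786.0×1.3817 ≈ 3849 m/s.
Total Δv = 3589 + 3849 = 7438 m/s.

Δv ≈ 7440 m/s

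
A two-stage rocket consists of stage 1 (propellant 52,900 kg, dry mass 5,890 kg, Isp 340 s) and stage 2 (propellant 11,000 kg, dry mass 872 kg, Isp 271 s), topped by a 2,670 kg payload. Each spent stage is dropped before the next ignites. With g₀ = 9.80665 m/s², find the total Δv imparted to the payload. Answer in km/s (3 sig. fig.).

Δv ≈ 8.01 km/s

Ignition mass of stage 1 = 52,900+5,890 + 11,000+872 + 2,670 = 73,332 kg.
Stage 1: m₀ = 73,332 kg, m_f = 73,332 − 52,900 = 20,432 kg; Δv = 340×9.80665×ln(3.589) = 3334.3×1.2779 ≈ 4261 m/s.
Stage 2: m₀ = 14,542 kg, m_f = 14,542 − 11,000 = 3,542 kg; Δv = 271×9.80665×ln(4.106) = 2657.6×1.4123 ≈ 3753 m/s.
Total Δv = 4261 + 3753 = 8014 m/s.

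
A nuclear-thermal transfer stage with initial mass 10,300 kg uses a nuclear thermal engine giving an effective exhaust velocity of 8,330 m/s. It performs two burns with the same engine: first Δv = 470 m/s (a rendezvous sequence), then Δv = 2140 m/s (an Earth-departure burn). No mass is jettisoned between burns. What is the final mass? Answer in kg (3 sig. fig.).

final mass ≈ 7530 kg

After the first burn: m = 10300 × exp(−470/8330.0) = 10300 × 0.94514 = 9,734.94 kg.
After the second burn: m = 9,734.94 × exp(−2140/8330.0) = 9,734.94 × 0.77344 = 7,529.39 kg.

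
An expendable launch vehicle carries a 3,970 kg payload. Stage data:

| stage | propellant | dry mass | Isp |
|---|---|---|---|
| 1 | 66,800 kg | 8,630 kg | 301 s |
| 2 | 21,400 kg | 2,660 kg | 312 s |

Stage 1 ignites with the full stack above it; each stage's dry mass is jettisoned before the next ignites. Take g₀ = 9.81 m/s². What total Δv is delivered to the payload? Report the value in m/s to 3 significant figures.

Δv ≈ 7480 m/s

Ignition mass of stage 1 = 66,800+8,630 + 21,400+2,660 + 3,970 = 103,460 kg.
Stage 1: m₀ = 103,460 kg, m_f = 103,460 − 66,800 = 36,660 kg; Δv = 301×9.81×ln(2.822) = 2952.8×1.0375 ≈ 3064 m/s.
Stage 2: m₀ = 28,030 kg, m_f = 28,030 − 21,400 = 6,630 kg; Δv = 312×9.81×ln(4.228) = 3060.7×1.4417 ≈ 4413 m/s.
Total Δv = 3064 + 4413 = 7477 m/s.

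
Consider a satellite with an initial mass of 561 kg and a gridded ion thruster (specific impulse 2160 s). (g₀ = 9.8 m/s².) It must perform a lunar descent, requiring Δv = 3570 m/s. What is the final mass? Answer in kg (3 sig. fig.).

v_e = Isp · g₀ = 2160 × 9.8 = 21168.0 m/s.
m₀/m_f = exp(Δv / v_e) = exp(3570 / 21168.0) = exp(0.1687) = 1.1837.
m_f = m₀ / 1.1837 = 561 / 1.1837 = 473.938 kg.

final mass ≈ 474 kg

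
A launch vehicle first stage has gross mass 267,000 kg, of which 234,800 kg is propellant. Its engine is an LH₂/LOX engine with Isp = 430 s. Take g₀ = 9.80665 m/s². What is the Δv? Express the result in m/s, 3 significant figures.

v_e = Isp · g₀ = 430 × 9.80665 = 4216.9 m/s.
m_f = m₀ − m_prop = 267,000 − 234,800 = 32,200 kg.
Using Δv = v_e ln(m₀/m_f): Δv = v_e · ln(m₀/m_f) = 4216.9 × ln(8.292) = 4216.9 × 2.1153 ≈ 8919.8 m/s.

Δv ≈ 8920 m/s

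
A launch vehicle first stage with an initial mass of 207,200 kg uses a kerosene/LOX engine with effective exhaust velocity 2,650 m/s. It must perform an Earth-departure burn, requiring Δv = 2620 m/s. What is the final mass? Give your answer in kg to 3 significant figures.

m₀/m_f = exp(Δv / v_e) = exp(2620 / 2650.0) = exp(0.9887) = 2.6877.
m_f = m₀ / 2.6877 = 207,200 / 2.6877 = 77,091.9 kg.

final mass ≈ 77100 kg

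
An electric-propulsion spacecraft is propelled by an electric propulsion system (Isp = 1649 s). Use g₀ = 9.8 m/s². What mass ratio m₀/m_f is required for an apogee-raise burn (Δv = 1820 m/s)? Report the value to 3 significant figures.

v_e = Isp · g₀ = 1649 × 9.8 = 16160.2 m/s.
Rocket equation: m₀/m_f = exp(Δv / v_e) = exp(1820 / 16160.2) = exp(0.1126) = 1.1192.

mass ratio ≈ 1.12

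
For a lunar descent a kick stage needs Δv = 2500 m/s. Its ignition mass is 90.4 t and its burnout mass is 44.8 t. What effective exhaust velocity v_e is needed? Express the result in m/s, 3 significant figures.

v_e ≈ 3560 m/s

ln(m₀/m_f) = ln(90400/44800) = ln(2.018) = 0.7020.
Using Δv = v_e ln(m₀/m_f): v_e = Δv / ln(m₀/m_f) = 2500 / 0.7020 = 3561.1 m/s.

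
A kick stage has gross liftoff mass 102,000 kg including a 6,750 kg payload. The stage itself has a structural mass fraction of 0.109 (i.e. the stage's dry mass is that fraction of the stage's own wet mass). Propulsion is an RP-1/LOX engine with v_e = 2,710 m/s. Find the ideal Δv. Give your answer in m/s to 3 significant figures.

Stage wet mass = m₀ − payload = 102,000 − 6,750 = 95,250 kg.
Stage dry mass = ε × stage wet mass = 0.109 × 95,250 = 10,382.3 kg.
Burnout mass m_f = stage dry + payload = 10,382.3 + 6,750 = 17,132.3 kg.
Δv = v_e · ln(102,000/17,132.3) = 2710.0 × ln(5.954) = 2710.0 × 1.7840 ≈ 4835 m/s.

Δv ≈ 4830 m/s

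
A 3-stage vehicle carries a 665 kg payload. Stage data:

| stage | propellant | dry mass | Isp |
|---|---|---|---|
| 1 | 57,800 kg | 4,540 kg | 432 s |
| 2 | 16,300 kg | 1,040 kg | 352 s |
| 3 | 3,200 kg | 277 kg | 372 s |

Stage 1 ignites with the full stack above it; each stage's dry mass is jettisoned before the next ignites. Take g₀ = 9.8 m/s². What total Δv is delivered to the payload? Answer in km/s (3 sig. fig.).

Ignition mass of stage 1 = 57,800+4,540 + 16,300+1,040 + 3,200+277 + 665 = 83,822 kg.
Stage 1: m₀ = 83,822 kg, m_f = 83,822 − 57,800 = 26,022 kg; Δv = 432×9.8×ln(3.221) = 4233.6×1.1698 ≈ 4952 m/s.
Stage 2: m₀ = 21,482 kg, m_f = 21,482 − 16,300 = 5,182 kg; Δv = 352×9.8×ln(4.146) = 3449.6×1.4220 ≈ 4905 m/s.
Stage 3: m₀ = 4,142 kg, m_f = 4,142 − 3,200 = 942 kg; Δv = 372×9.8×ln(4.397) = 3645.6×1.4809 ≈ 5399 m/s.
Total Δv = 4952 + 4905 + 5399 = 15256 m/s.

Δv ≈ 15.3 km/s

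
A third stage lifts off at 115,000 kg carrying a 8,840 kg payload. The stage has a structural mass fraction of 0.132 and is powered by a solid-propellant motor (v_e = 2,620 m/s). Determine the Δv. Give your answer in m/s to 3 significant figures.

Stage wet mass = m₀ − payload = 115,000 − 8,840 = 106,160 kg.
Stage dry mass = ε × stage wet mass = 0.132 × 106,160 = 14,013.1 kg.
Burnout mass m_f = stage dry + payload = 14,013.1 + 8,840 = 22,853.1 kg.
By the Tsiolkovsky rocket equation, Δv = v_e · ln(115,000/22,853.1) = 2620.0 × ln(5.032) = 2620.0 × 1.6158 ≈ 4234 m/s.

Δv ≈ 4230 m/s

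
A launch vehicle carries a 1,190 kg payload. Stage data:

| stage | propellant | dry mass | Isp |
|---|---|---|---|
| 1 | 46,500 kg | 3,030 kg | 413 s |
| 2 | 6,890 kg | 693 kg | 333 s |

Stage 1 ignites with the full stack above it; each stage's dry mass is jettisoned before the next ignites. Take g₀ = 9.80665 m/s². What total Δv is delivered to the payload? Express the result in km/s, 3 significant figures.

Ignition mass of stage 1 = 46,500+3,030 + 6,890+693 + 1,190 = 58,303 kg.
Stage 1: m₀ = 58,303 kg, m_f = 58,303 − 46,500 = 11,803 kg; Δv = 413×9.80665×ln(4.94) = 4050.1×1.5973 ≈ 6469 m/s.
Stage 2: m₀ = 8,773 kg, m_f = 8,773 − 6,890 = 1,883 kg; Δv = 333×9.80665×ln(4.659) = 3265.6×1.5388 ≈ 5025 m/s.
Total Δv = 6469 + 5025 = 11494 m/s.

Δv ≈ 11.5 km/s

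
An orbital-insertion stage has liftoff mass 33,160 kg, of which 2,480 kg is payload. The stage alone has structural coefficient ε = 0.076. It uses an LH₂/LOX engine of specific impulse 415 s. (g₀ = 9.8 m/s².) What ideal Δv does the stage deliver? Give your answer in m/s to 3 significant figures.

Stage wet mass = m₀ − payload = 33,160 − 2,480 = 30,680 kg.
Stage dry mass = ε × stage wet mass = 0.076 × 30,680 = 2,331.68 kg.
Burnout mass m_f = stage dry + payload = 2,331.68 + 2,480 = 4,811.68 kg.
v_e = Isp · g₀ = 415 × 9.8 = 4067.0 m/s.
From the ideal rocket equation, Δv = v_e · ln(33,160/4,811.68) = 4067.0 × ln(6.892) = 4067.0 × 1.9303 ≈ 7851 m/s.

Δv ≈ 7850 m/s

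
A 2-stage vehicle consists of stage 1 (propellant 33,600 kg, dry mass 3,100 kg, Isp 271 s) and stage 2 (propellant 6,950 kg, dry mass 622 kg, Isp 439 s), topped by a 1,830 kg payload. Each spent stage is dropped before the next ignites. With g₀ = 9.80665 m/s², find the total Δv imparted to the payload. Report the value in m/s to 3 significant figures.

Ignition mass of stage 1 = 33,600+3,100 + 6,950+622 + 1,830 = 46,102 kg.
Stage 1: m₀ = 46,102 kg, m_f = 46,102 − 33,600 = 12,502 kg; Δv = 271×9.80665×ln(3.688) = 2657.6×1.3050 ≈ 3468 m/s.
Stage 2: m₀ = 9,402 kg, m_f = 9,402 − 6,950 = 2,452 kg; Δv = 439×9.80665×ln(3.834) = 4305.1×1.3440 ≈ 5786 m/s.
Total Δv = 3468 + 5786 = 9254 m/s.

Δv ≈ 9250 m/s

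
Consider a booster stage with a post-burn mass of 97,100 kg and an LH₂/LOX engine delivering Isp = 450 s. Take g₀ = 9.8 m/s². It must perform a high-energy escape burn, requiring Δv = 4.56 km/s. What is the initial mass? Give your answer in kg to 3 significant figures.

v_e = Isp · g₀ = 450 × 9.8 = 4410.0 m/s.
By the Tsiolkovsky rocket equation, m₀/m_f = exp(Δv / v_e) = exp(4560 / 4410.0) = exp(1.0340) = 2.8123.
m₀ = m_f × 2.8123 = 97,100 × 2.8123 = 273,074 kg.

initial mass ≈ 273000 kg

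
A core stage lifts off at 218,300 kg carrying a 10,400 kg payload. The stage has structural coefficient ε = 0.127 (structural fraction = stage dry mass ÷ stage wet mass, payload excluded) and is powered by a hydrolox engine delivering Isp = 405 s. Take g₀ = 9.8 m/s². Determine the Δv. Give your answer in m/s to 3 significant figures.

Δv ≈ 7070 m/s

Stage wet mass = m₀ − payload = 218,300 − 10,400 = 207,900 kg.
Stage dry mass = ε × stage wet mass = 0.127 × 207,900 = 26,403.3 kg.
Burnout mass m_f = stage dry + payload = 26,403.3 + 10,400 = 36,803.3 kg.
v_e = Isp · g₀ = 405 × 9.8 = 3969.0 m/s.
By the Tsiolkovsky rocket equation, Δv = v_e · ln(218,300/36,803.3) = 3969.0 × ln(5.932) = 3969.0 × 1.7803 ≈ 7066 m/s.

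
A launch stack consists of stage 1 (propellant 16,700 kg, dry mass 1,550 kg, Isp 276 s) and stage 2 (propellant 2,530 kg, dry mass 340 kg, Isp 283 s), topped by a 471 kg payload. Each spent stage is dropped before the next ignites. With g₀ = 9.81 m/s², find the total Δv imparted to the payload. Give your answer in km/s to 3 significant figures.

Ignition mass of stage 1 = 16,700+1,550 + 2,530+340 + 471 = 21,591 kg.
Stage 1: m₀ = 21,591 kg, m_f = 21,591 − 16,700 = 4,891 kg; Δv = 276×9.81×ln(4.414) = 2707.6×1.4849 ≈ 4020 m/s.
Stage 2: m₀ = 3,341 kg, m_f = 3,341 − 2,530 = 811 kg; Δv = 283×9.81×ln(4.12) = 2776.2×1.4158 ≈ 3930 m/s.
Total Δv = 4020 + 3930 = 7950 m/s.

Δv ≈ 7.95 km/s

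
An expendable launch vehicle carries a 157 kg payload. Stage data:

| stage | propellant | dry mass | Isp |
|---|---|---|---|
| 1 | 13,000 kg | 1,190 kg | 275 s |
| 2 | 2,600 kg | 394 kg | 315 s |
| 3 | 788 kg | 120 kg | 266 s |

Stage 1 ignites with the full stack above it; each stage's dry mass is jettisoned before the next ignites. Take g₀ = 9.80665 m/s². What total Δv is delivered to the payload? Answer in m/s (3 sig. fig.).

Δv ≈ 10000 m/s

Ignition mass of stage 1 = 13,000+1,190 + 2,600+394 + 788+120 + 157 = 18,249 kg.
Stage 1: m₀ = 18,249 kg, m_f = 18,249 − 13,000 = 5,249 kg; Δv = 275×9.80665×ln(3.477) = 2696.8×1.2461 ≈ 3360 m/s.
Stage 2: m₀ = 4,059 kg, m_f = 4,059 − 2,600 = 1,459 kg; Δv = 315×9.80665×ln(2.782) = 3089.1×1.0232 ≈ 3161 m/s.
Stage 3: m₀ = 1,065 kg, m_f = 1,065 − 788 = 277 kg; Δv = 266×9.80665×ln(3.845) = 2608.6×1.3467 ≈ 3513 m/s.
Total Δv = 3360 + 3161 + 3513 = 10034 m/s.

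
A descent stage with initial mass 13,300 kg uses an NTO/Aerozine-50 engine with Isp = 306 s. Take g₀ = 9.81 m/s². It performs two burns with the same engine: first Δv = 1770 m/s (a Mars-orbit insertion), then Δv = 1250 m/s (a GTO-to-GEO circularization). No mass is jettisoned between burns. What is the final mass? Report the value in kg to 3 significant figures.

final mass ≈ 4860 kg

v_e = Isp · g₀ = 306 × 9.81 = 3001.9 m/s.
After the first burn: m = 13300 × exp(−1770/3001.9) = 13300 × 0.55453 = 7,375.25 kg.
After the second burn: m = 7,375.25 × exp(−1250/3001.9) = 7,375.25 × 0.65941 = 4,863.31 kg.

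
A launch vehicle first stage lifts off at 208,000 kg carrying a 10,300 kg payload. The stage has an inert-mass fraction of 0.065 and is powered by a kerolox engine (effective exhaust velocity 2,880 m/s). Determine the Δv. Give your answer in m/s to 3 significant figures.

Stage wet mass = m₀ − payload = 208,000 − 10,300 = 197,700 kg.
Stage dry mass = ε × stage wet mass = 0.065 × 197,700 = 12,850.5 kg.
Burnout mass m_f = stage dry + payload = 12,850.5 + 10,300 = 23,150.5 kg.
Rocket equation: Δv = v_e · ln(208,000/23,150.5) = 2880.0 × ln(8.985) = 2880.0 × 2.1955 ≈ 6323 m/s.

Δv ≈ 6320 m/s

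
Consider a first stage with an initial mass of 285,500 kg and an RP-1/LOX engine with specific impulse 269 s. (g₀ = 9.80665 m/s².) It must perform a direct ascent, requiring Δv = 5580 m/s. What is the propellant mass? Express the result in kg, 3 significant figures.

v_e = Isp · g₀ = 269 × 9.80665 = 2638.0 m/s.
m₀/m_f = exp(Δv / v_e) = exp(5580 / 2638.0) = exp(2.1152) = 8.2916.
m_f = 285,500 / 8.2916 = 34,432.4 kg, so propellant = m₀ − m_f = 285,500 − 34,432.4 = 251,067.6 kg.

propellant mass ≈ 251000 kg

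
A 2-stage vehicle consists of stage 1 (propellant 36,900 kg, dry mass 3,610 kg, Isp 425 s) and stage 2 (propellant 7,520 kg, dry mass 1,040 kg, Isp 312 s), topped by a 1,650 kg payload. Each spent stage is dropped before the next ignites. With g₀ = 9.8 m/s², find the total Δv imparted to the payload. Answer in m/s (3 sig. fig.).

Ignition mass of stage 1 = 36,900+3,610 + 7,520+1,040 + 1,650 = 50,720 kg.
Stage 1: m₀ = 50,720 kg, m_f = 50,720 − 36,900 = 13,820 kg; Δv = 425×9.8×ln(3.67) = 4165.0×1.3002 ≈ 5415 m/s.
Stage 2: m₀ = 10,210 kg, m_f = 10,210 − 7,520 = 2,690 kg; Δv = 312×9.8×ln(3.796) = 3057.6×1.3338 ≈ 4078 m/s.
Total Δv = 5415 + 4078 = 9493 m/s.

Δv ≈ 9490 m/s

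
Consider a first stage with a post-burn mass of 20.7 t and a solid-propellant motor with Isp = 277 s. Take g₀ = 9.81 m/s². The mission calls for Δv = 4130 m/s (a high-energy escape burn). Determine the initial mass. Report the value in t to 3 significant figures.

v_e = Isp · g₀ = 277 × 9.81 = 2717.4 m/s.
By the Tsiolkovsky rocket equation, m₀/m_f = exp(Δv / v_e) = exp(4130 / 2717.4) = exp(1.5199) = 4.5715.
m₀ = m_f × 4.5715 = 20.7 × 4.5715 = 94.6301 t.

initial mass ≈ 94.6 t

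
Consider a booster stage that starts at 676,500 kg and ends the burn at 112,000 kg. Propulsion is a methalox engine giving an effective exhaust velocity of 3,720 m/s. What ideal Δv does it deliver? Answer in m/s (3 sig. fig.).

Δv ≈ 6690 m/s

Δv = v_e · ln(m₀/m_f) = 3720.0 × ln(6.04) = 3720.0 × 1.7984 ≈ 6690.2 m/s.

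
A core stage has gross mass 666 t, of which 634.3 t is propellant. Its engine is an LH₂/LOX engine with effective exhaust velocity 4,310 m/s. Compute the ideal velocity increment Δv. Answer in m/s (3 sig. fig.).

m_f = m₀ − m_prop = 666 − 634.3 = 31.7 t.
By the Tsiolkovsky rocket equation, Δv = v_e · ln(m₀/m_f) = 4310.0 × ln(21.01) = 4310.0 × 3.0450 ≈ 13123.8 m/s.

Δv ≈ 13100 m/s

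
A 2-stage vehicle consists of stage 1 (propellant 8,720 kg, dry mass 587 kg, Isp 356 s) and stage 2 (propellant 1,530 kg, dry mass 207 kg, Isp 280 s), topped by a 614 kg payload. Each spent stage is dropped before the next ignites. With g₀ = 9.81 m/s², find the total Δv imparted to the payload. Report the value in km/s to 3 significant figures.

Ignition mass of stage 1 = 8,720+587 + 1,530+207 + 614 = 11,658 kg.
Stage 1: m₀ = 11,658 kg, m_f = 11,658 − 8,720 = 2,938 kg; Δv = 356×9.81×ln(3.968) = 3492.4×1.3783 ≈ 4813 m/s.
Stage 2: m₀ = 2,351 kg, m_f = 2,351 − 1,530 = 821 kg; Δv = 280×9.81×ln(2.864) = 2746.8×1.0521 ≈ 2890 m/s.
Total Δv = 4813 + 2890 = 7703 m/s.

Δv ≈ 7.70 km/s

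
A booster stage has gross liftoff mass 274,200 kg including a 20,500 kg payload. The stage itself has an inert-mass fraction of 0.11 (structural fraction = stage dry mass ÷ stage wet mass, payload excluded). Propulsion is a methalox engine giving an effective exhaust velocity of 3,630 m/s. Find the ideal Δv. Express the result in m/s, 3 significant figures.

Δv ≈ 6300 m/s

Stage wet mass = m₀ − payload = 274,200 − 20,500 = 253,700 kg.
Stage dry mass = ε × stage wet mass = 0.11 × 253,700 = 27,907 kg.
Burnout mass m_f = stage dry + payload = 27,907 + 20,500 = 48,407 kg.
From the ideal rocket equation, Δv = v_e · ln(274,200/48,407) = 3630.0 × ln(5.664) = 3630.0 × 1.7342 ≈ 6295 m/s.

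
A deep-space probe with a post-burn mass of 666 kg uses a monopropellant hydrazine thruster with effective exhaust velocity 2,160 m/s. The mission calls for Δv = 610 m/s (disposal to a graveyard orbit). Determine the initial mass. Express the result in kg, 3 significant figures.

Rocket equation: m₀/m_f = exp(Δv / v_e) = exp(610 / 2160.0) = exp(0.2824) = 1.3263.
m₀ = m_f × 1.3263 = 666 × 1.3263 = 883.316 kg.

initial mass ≈ 883 kg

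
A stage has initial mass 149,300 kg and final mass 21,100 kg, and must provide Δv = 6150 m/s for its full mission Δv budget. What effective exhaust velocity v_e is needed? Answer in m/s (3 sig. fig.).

v_e ≈ 3140 m/s

ln(m₀/m_f) = ln(149300/21100) = ln(7.076) = 1.9567.
Rocket equation: v_e = Δv / ln(m₀/m_f) = 6150 / 1.9567 = 3143.1 m/s.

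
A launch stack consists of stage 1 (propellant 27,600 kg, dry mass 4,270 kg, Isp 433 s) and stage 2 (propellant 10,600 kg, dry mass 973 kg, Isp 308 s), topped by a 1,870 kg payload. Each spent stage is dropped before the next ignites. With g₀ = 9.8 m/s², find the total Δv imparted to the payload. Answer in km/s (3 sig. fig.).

Ignition mass of stage 1 = 27,600+4,270 + 10,600+973 + 1,870 = 45,313 kg.
Stage 1: m₀ = 45,313 kg, m_f = 45,313 − 27,600 = 17,713 kg; Δv = 433×9.8×ln(2.558) = 4243.4×0.9393 ≈ 3986 m/s.
Stage 2: m₀ = 13,443 kg, m_f = 13,443 − 10,600 = 2,843 kg; Δv = 308×9.8×ln(4.728) = 3018.4×1.5536 ≈ 4689 m/s.
Total Δv = 3986 + 4689 = 8675 m/s.

Δv ≈ 8.68 km/s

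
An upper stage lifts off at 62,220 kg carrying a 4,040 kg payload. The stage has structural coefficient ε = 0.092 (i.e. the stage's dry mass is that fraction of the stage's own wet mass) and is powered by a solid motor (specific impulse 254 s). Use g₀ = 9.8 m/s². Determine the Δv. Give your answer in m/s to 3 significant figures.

Δv ≈ 4710 m/s

Stage wet mass = m₀ − payload = 62,220 − 4,040 = 58,180 kg.
Stage dry mass = ε × stage wet mass = 0.092 × 58,180 = 5,352.56 kg.
Burnout mass m_f = stage dry + payload = 5,352.56 + 4,040 = 9,392.56 kg.
v_e = Isp · g₀ = 254 × 9.8 = 2489.2 m/s.
Rocket equation: Δv = v_e · ln(62,220/9,392.56) = 2489.2 × ln(6.624) = 2489.2 × 1.8908 ≈ 4706 m/s.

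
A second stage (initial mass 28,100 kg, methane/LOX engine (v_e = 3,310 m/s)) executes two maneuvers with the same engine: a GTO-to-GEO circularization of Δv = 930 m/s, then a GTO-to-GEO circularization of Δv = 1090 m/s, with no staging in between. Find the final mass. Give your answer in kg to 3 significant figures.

final mass ≈ 15300 kg

After the first burn: m = 28100 × exp(−930/3310.0) = 28100 × 0.75505 = 21,216.9 kg.
After the second burn: m = 21,216.9 × exp(−1090/3310.0) = 21,216.9 × 0.71942 = 15,263.9 kg.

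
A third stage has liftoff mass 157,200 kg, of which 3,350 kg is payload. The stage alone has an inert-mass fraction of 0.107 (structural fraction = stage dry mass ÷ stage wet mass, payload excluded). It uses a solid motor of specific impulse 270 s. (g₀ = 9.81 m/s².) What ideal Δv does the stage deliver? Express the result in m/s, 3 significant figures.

Δv ≈ 5490 m/s

Stage wet mass = m₀ − payload = 157,200 − 3,350 = 153,850 kg.
Stage dry mass = ε × stage wet mass = 0.107 × 153,850 = 16,462 kg.
Burnout mass m_f = stage dry + payload = 16,462 + 3,350 = 19,812 kg.
v_e = Isp · g₀ = 270 × 9.81 = 2648.7 m/s.
Δv = v_e · ln(157,200/19,812) = 2648.7 × ln(7.935) = 2648.7 × 2.0712 ≈ 5486 m/s.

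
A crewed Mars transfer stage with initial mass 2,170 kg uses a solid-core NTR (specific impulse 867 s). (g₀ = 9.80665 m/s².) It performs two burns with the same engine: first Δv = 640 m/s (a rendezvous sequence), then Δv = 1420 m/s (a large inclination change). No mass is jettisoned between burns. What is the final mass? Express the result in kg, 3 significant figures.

final mass ≈ 1700 kg

v_e = Isp · g₀ = 867 × 9.80665 = 8502.4 m/s.
After the first burn: m = 2170 × exp(−640/8502.4) = 2170 × 0.92749 = 2,012.65 kg.
After the second burn: m = 2,012.65 × exp(−1420/8502.4) = 2,012.65 × 0.84619 = 1,703.08 kg.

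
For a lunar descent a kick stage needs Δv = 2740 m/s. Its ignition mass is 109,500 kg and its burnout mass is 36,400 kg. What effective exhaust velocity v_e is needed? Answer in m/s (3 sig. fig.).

v_e ≈ 2490 m/s

ln(m₀/m_f) = ln(109500/36400) = ln(3.008) = 1.1014.
From the ideal rocket equation, v_e = Δv / ln(m₀/m_f) = 2740 / 1.1014 = 2487.8 m/s.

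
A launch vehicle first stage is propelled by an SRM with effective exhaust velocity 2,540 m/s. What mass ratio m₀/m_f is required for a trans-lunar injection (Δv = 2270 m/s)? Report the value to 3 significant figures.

mass ratio ≈ 2.44

Rocket equation: m₀/m_f = exp(Δv / v_e) = exp(2270 / 2540.0) = exp(0.8937) = 2.4442.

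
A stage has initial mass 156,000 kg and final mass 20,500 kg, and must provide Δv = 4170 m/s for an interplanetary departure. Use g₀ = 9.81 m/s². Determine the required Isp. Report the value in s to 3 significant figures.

ln(m₀/m_f) = ln(156000/20500) = ln(7.61) = 2.0294.
By the Tsiolkovsky rocket equation, v_e = Δv / ln(m₀/m_f) = 4170 / 2.0294 = 2054.8 m/s.
Isp = v_e / g₀ = 2054.8 / 9.81 = 209.5 s.

Isp ≈ 209 s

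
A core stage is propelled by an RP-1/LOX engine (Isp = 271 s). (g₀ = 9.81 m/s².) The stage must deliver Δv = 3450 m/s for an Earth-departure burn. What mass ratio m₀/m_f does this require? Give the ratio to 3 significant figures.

v_e = Isp · g₀ = 271 × 9.81 = 2658.5 m/s.
From the ideal rocket equation, m₀/m_f = exp(Δv / v_e) = exp(3450 / 2658.5) = exp(1.2977) = 3.6609.

mass ratio ≈ 3.66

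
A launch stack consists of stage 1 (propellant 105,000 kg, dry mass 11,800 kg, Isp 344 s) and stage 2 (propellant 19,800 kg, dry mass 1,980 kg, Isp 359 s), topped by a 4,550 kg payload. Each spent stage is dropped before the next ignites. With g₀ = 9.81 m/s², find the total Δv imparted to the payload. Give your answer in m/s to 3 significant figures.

Ignition mass of stage 1 = 105,000+11,800 + 19,800+1,980 + 4,550 = 143,130 kg.
Stage 1: m₀ = 143,130 kg, m_f = 143,130 − 105,000 = 38,130 kg; Δv = 344×9.81×ln(3.754) = 3374.6×1.3228 ≈ 4464 m/s.
Stage 2: m₀ = 26,330 kg, m_f = 26,330 − 19,800 = 6,530 kg; Δv = 359×9.81×ln(4.032) = 3521.8×1.3943 ≈ 4910 m/s.
Total Δv = 4464 + 4910 = 9374 m/s.

Δv ≈ 9370 m/s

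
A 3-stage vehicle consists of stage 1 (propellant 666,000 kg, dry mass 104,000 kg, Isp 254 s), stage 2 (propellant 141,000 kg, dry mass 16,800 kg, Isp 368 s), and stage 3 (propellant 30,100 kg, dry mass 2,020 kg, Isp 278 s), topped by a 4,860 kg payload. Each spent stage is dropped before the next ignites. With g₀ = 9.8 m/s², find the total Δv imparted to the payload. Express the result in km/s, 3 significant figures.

Ignition mass of stage 1 = 666,000+104,000 + 141,000+16,800 + 30,100+2,020 + 4,860 = 964,780 kg.
Stage 1: m₀ = 964,780 kg, m_f = 964,780 − 666,000 = 298,780 kg; Δv = 254×9.8×ln(3.229) = 2489.2×1.1722 ≈ 2918 m/s.
Stage 2: m₀ = 194,780 kg, m_f = 194,780 − 141,000 = 53,780 kg; Δv = 368×9.8×ln(3.622) = 3606.4×1.2870 ≈ 4641 m/s.
Stage 3: m₀ = 36,980 kg, m_f = 36,980 − 30,100 = 6,880 kg; Δv = 278×9.8×ln(5.375) = 2724.4×1.6818 ≈ 4582 m/s.
Total Δv = 2918 + 4641 + 4582 = 12141 m/s.

Δv ≈ 12.1 km/s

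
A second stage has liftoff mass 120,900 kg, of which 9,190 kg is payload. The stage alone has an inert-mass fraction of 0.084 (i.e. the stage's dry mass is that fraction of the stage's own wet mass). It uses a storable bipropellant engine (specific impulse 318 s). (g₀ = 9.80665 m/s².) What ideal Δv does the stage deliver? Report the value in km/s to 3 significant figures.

Stage wet mass = m₀ − payload = 120,900 − 9,190 = 111,710 kg.
Stage dry mass = ε × stage wet mass = 0.084 × 111,710 = 9,383.64 kg.
Burnout mass m_f = stage dry + payload = 9,383.64 + 9,190 = 18,573.64 kg.
v_e = Isp · g₀ = 318 × 9.80665 = 3118.5 m/s.
Using Δv = v_e ln(m₀/m_f): Δv = v_e · ln(120,900/18,573.64) = 3118.5 × ln(6.509) = 3118.5 × 1.8732 ≈ 5842 m/s.

Δv ≈ 5.84 km/s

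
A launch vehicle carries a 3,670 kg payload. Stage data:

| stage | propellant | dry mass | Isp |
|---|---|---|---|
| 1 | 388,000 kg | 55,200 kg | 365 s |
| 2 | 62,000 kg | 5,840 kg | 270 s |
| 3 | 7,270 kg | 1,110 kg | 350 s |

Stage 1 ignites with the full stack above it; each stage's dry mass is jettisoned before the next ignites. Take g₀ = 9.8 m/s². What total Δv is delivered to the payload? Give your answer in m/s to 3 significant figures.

Δv ≈ 12000 m/s

Ignition mass of stage 1 = 388,000+55,200 + 62,000+5,840 + 7,270+1,110 + 3,670 = 523,090 kg.
Stage 1: m₀ = 523,090 kg, m_f = 523,090 − 388,000 = 135,090 kg; Δv = 365×9.8×ln(3.872) = 3577.0×1.3538 ≈ 4843 m/s.
Stage 2: m₀ = 79,890 kg, m_f = 79,890 − 62,000 = 17,890 kg; Δv = 270×9.8×ln(4.466) = 2646.0×1.4964 ≈ 3959 m/s.
Stage 3: m₀ = 12,050 kg, m_f = 12,050 − 7,270 = 4,780 kg; Δv = 350×9.8×ln(2.521) = 3430.0×0.9246 ≈ 3171 m/s.
Total Δv = 4843 + 3959 + 3171 = 11973 m/s.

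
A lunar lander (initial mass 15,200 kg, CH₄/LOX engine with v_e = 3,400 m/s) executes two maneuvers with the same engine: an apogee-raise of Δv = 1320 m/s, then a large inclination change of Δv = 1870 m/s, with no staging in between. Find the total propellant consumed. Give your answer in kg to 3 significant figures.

After the first burn: m = 15200 × exp(−1320/3400.0) = 15200 × 0.67825 = 10,309.4 kg.
After the second burn: m = 10,309.4 × exp(−1870/3400.0) = 10,309.4 × 0.57695 = 5,948.01 kg.
Total propellant = m₀ − m_final = 15200 − 5,948.01 = 9,251.99 kg.

total propellant consumed ≈ 9250 kg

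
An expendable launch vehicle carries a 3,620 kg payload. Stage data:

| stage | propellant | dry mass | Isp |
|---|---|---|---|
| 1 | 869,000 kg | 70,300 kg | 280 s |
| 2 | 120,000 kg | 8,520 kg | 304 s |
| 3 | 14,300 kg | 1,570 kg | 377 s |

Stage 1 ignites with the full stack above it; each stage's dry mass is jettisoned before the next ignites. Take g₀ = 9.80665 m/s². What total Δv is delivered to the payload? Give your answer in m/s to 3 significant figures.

Ignition mass of stage 1 = 869,000+70,300 + 120,000+8,520 + 14,300+1,570 + 3,620 = 1,087,310 kg.
Stage 1: m₀ = 1,087,310 kg, m_f = 1,087,310 − 869,000 = 218,310 kg; Δv = 280×9.80665×ln(4.981) = 2745.9×1.6055 ≈ 4409 m/s.
Stage 2: m₀ = 148,010 kg, m_f = 148,010 − 120,000 = 28,010 kg; Δv = 304×9.80665×ln(5.284) = 2981.2×1.6647 ≈ 4963 m/s.
Stage 3: m₀ = 19,490 kg, m_f = 19,490 − 14,300 = 5,190 kg; Δv = 377×9.80665×ln(3.755) = 3697.1×1.3232 ≈ 4892 m/s.
Total Δv = 4409 + 4963 + 4892 = 14264 m/s.

Δv ≈ 14300 m/s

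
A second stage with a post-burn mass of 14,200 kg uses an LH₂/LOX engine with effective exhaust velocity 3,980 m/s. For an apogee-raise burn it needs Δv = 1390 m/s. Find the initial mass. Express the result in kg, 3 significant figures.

m₀/m_f = exp(Δv / v_e) = exp(1390 / 3980.0) = exp(0.3492) = 1.4180.
m₀ = m_f × 1.4180 = 14,200 × 1.4180 = 20,135.6 kg.

initial mass ≈ 20100 kg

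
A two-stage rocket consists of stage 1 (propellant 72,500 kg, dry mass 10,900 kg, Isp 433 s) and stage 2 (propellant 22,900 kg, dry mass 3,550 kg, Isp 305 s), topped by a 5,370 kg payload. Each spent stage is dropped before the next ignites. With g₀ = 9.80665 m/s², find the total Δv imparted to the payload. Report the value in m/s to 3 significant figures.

Δv ≈ 8020 m/s

Ignition mass of stage 1 = 72,500+10,900 + 22,900+3,550 + 5,370 = 115,220 kg.
Stage 1: m₀ = 115,220 kg, m_f = 115,220 − 72,500 = 42,720 kg; Δv = 433×9.80665×ln(2.697) = 4246.3×0.9922 ≈ 4213 m/s.
Stage 2: m₀ = 31,820 kg, m_f = 31,820 − 22,900 = 8,920 kg; Δv = 305×9.80665×ln(3.567) = 2991.0×1.2718 ≈ 3804 m/s.
Total Δv = 4213 + 3804 = 8017 m/s.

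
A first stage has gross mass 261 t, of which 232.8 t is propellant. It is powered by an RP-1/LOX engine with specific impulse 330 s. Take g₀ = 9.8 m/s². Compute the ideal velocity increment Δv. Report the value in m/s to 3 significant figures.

Δv ≈ 7200 m/s

v_e = Isp · g₀ = 330 × 9.8 = 3234.0 m/s.
m_f = m₀ − m_prop = 261 − 232.8 = 28.2 t.
From the ideal rocket equation, Δv = v_e · ln(m₀/m_f) = 3234.0 × ln(9.255) = 3234.0 × 2.2252 ≈ 7196.3 m/s.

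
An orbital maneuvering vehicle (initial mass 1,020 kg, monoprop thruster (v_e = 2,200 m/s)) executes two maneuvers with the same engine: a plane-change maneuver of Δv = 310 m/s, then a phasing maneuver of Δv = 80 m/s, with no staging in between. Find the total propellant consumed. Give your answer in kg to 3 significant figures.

After the first burn: m = 1020 × exp(−310/2200.0) = 1020 × 0.86857 = 885.941 kg.
After the second burn: m = 885.941 × exp(−80/2200.0) = 885.941 × 0.96429 = 854.304 kg.
Total propellant = m₀ − m_final = 1020 − 854.304 = 165.696 kg.

total propellant consumed ≈ 166 kg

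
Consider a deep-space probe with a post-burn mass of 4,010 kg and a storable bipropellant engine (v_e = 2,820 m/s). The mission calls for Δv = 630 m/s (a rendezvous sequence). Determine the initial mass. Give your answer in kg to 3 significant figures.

Using Δv = v_e ln(m₀/m_f): m₀/m_f = exp(Δv / v_e) = exp(630 / 2820.0) = exp(0.2234) = 1.2503.
m₀ = m_f × 1.2503 = 4,010 × 1.2503 = 5,013.7 kg.

initial mass ≈ 5010 kg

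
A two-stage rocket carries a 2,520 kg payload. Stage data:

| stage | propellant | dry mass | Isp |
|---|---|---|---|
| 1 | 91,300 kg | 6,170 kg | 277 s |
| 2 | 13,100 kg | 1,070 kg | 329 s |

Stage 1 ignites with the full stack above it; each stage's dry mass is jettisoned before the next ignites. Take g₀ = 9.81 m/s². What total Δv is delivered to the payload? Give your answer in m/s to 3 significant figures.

Δv ≈ 9330 m/s

Ignition mass of stage 1 = 91,300+6,170 + 13,100+1,070 + 2,520 = 114,160 kg.
Stage 1: m₀ = 114,160 kg, m_f = 114,160 − 91,300 = 22,860 kg; Δv = 277×9.81×ln(4.994) = 2717.4×1.6082 ≈ 4370 m/s.
Stage 2: m₀ = 16,690 kg, m_f = 16,690 − 13,100 = 3,590 kg; Δv = 329×9.81×ln(4.649) = 3227.5×1.5367 ≈ 4960 m/s.
Total Δv = 4370 + 4960 = 9330 m/s.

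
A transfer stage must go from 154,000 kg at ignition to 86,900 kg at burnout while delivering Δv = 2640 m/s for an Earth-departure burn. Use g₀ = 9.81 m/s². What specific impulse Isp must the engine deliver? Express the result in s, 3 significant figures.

Isp ≈ 470 s

ln(m₀/m_f) = ln(154000/86900) = ln(1.772) = 0.5722.
v_e = Δv / ln(m₀/m_f) = 2640 / 0.5722 = 4613.8 m/s.
Isp = v_e / g₀ = 4613.8 / 9.81 = 470.3 s.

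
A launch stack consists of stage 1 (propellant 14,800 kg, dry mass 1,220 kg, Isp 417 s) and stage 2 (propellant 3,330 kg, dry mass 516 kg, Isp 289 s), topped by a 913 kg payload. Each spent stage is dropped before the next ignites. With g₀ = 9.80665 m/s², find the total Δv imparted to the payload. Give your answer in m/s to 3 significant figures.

Ignition mass of stage 1 = 14,800+1,220 + 3,330+516 + 913 = 20,779 kg.
Stage 1: m₀ = 20,779 kg, m_f = 20,779 − 14,800 = 5,979 kg; Δv = 417×9.80665×ln(3.475) = 4089.4×1.2457 ≈ 5094 m/s.
Stage 2: m₀ = 4,759 kg, m_f = 4,759 − 3,330 = 1,429 kg; Δv = 289×9.80665×ln(3.33) = 2834.1×1.2031 ≈ 3410 m/s.
Total Δv = 5094 + 3410 = 8504 m/s.

Δv ≈ 8500 m/s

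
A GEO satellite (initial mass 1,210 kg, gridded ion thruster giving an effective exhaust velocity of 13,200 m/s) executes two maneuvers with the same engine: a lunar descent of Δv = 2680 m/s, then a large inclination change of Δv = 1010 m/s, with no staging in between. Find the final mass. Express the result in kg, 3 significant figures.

final mass ≈ 915 kg

After the first burn: m = 1210 × exp(−2680/13200.0) = 1210 × 0.81625 = 987.663 kg.
After the second burn: m = 987.663 × exp(−1010/13200.0) = 987.663 × 0.92634 = 914.912 kg.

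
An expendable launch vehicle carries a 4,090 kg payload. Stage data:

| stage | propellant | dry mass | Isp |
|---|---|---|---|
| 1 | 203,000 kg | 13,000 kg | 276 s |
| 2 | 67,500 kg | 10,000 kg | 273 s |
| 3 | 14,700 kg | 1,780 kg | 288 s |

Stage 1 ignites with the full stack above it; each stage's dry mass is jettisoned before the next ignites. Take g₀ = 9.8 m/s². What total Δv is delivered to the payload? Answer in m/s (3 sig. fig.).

Ignition mass of stage 1 = 203,000+13,000 + 67,500+10,000 + 14,700+1,780 + 4,090 = 314,070 kg.
Stage 1: m₀ = 314,070 kg, m_f = 314,070 − 203,000 = 111,070 kg; Δv = 276×9.8×ln(2.828) = 2704.8×1.0395 ≈ 2812 m/s.
Stage 2: m₀ = 98,070 kg, m_f = 98,070 − 67,500 = 30,570 kg; Δv = 273×9.8×ln(3.208) = 2675.4×1.1657 ≈ 3119 m/s.
Stage 3: m₀ = 20,570 kg, m_f = 20,570 − 14,700 = 5,870 kg; Δv = 288×9.8×ln(3.504) = 2822.4×1.2540 ≈ 3539 m/s.
Total Δv = 2812 + 3119 + 3539 = 9470 m/s.

Δv ≈ 9470 m/s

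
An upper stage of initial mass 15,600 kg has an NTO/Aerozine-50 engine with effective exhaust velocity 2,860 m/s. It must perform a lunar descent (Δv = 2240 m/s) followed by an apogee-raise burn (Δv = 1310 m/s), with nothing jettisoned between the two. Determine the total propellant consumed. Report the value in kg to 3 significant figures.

total propellant consumed ≈ 11100 kg

After the first burn: m = 15600 × exp(−2240/2860.0) = 15600 × 0.45693 = 7,128.11 kg.
After the second burn: m = 7,128.11 × exp(−1310/2860.0) = 7,128.11 × 0.63252 = 4,508.67 kg.
Total propellant = m₀ − m_final = 15600 − 4,508.67 = 11,091.33 kg.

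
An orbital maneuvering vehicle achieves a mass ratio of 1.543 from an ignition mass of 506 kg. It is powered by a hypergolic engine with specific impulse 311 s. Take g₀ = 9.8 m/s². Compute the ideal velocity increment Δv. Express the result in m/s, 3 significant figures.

v_e = Isp · g₀ = 311 × 9.8 = 3047.8 m/s.
Rocket equation: Δv = v_e · ln(1.543) = 3047.8 × 0.4337 ≈ 1321.9 m/s.

Δv ≈ 1320 m/s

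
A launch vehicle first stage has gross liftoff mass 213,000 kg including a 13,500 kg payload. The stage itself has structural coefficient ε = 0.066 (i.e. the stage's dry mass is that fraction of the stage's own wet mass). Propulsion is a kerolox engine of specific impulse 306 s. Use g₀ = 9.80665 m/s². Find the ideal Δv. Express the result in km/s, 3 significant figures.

Δv ≈ 6.24 km/s

Stage wet mass = m₀ − payload = 213,000 − 13,500 = 199,500 kg.
Stage dry mass = ε × stage wet mass = 0.066 × 199,500 = 13,167 kg.
Burnout mass m_f = stage dry + payload = 13,167 + 13,500 = 26,667 kg.
v_e = Isp · g₀ = 306 × 9.80665 = 3000.8 m/s.
Rocket equation: Δv = v_e · ln(213,000/26,667) = 3000.8 × ln(7.987) = 3000.8 × 2.0779 ≈ 6235 m/s.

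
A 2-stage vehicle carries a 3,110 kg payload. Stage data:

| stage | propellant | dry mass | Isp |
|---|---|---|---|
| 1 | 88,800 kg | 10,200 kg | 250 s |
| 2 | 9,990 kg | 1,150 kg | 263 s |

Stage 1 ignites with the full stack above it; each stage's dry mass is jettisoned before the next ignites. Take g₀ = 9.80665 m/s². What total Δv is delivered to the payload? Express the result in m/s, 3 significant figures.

Δv ≈ 6870 m/s

Ignition mass of stage 1 = 88,800+10,200 + 9,990+1,150 + 3,110 = 113,250 kg.
Stage 1: m₀ = 113,250 kg, m_f = 113,250 − 88,800 = 24,450 kg; Δv = 250×9.80665×ln(4.632) = 2451.7×1.5330 ≈ 3758 m/s.
Stage 2: m₀ = 14,250 kg, m_f = 14,250 − 9,990 = 4,260 kg; Δv = 263×9.80665×ln(3.345) = 2579.1×1.2075 ≈ 3114 m/s.
Total Δv = 3758 + 3114 = 6872 m/s.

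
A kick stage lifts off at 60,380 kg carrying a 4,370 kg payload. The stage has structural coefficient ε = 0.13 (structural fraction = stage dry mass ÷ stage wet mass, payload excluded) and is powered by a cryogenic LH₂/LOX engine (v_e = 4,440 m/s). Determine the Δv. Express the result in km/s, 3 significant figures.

Δv ≈ 7.30 km/s

Stage wet mass = m₀ − payload = 60,380 − 4,370 = 56,010 kg.
Stage dry mass = ε × stage wet mass = 0.13 × 56,010 = 7,281.3 kg.
Burnout mass m_f = stage dry + payload = 7,281.3 + 4,370 = 11,651.3 kg.
Δv = v_e · ln(60,380/11,651.3) = 4440.0 × ln(5.182) = 4440.0 × 1.6452 ≈ 7305 m/s.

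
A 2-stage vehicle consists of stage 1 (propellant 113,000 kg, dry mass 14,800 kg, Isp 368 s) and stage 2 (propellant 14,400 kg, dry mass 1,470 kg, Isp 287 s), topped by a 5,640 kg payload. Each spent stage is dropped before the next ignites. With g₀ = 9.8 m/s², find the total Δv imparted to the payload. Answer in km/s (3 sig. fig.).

Δv ≈ 8.21 km/s

Ignition mass of stage 1 = 113,000+14,800 + 14,400+1,470 + 5,640 = 149,310 kg.
Stage 1: m₀ = 149,310 kg, m_f = 149,310 − 113,000 = 36,310 kg; Δv = 368×9.8×ln(4.112) = 3606.4×1.4139 ≈ 5099 m/s.
Stage 2: m₀ = 21,510 kg, m_f = 21,510 − 14,400 = 7,110 kg; Δv = 287×9.8×ln(3.025) = 2812.6×1.1070 ≈ 3114 m/s.
Total Δv = 5099 + 3114 = 8213 m/s.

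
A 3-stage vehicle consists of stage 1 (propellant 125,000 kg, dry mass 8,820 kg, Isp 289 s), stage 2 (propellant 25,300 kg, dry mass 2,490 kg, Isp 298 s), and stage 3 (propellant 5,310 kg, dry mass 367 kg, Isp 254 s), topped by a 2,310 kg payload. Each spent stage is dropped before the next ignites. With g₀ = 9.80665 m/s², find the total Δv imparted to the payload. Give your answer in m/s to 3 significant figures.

Ignition mass of stage 1 = 125,000+8,820 + 25,300+2,490 + 5,310+367 + 2,310 = 169,597 kg.
Stage 1: m₀ = 169,597 kg, m_f = 169,597 − 125,000 = 44,597 kg; Δv = 289×9.80665×ln(3.803) = 2834.1×1.3358 ≈ 3786 m/s.
Stage 2: m₀ = 35,777 kg, m_f = 35,777 − 25,300 = 10,477 kg; Δv = 298×9.80665×ln(3.415) = 2922.4×1.2281 ≈ 3589 m/s.
Stage 3: m₀ = 7,987 kg, m_f = 7,987 − 5,310 = 2,677 kg; Δv = 254×9.80665×ln(2.984) = 2490.9×1.0931 ≈ 2723 m/s.
Total Δv = 3786 + 3589 + 2723 = 10098 m/s.

Δv ≈ 10100 m/s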